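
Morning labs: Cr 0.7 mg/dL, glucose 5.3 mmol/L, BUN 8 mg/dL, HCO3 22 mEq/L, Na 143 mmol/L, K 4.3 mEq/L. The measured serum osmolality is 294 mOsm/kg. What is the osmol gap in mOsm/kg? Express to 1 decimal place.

Calculated osmolality = 2·Na + glucose + BUN/2.8
= 2·143 + 5.3 + 8/2.8
= 286 + 5.30 + 2.86
= 294.16 mOsm/kg ≈ 294.2 mOsm/kg
Osmolar gap = measured − calculated = 294 − 294.2 = -0.2 mOsm/kg

-0.2 mOsm/kg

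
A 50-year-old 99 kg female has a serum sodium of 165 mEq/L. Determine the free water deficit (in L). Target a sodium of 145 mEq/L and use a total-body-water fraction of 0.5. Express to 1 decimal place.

TBW = 0.5 · 99 = 49.5 L
Free water deficit = TBW · (Na/145 − 1)
= 49.5 · (165/145 − 1)
= 49.5 · 0.1379
= 6.83 L

6.8 L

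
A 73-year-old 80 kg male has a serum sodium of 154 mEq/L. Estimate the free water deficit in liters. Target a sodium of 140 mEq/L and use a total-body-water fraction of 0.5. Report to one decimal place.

4.0 L

TBW = 0.5 · 80 = 40 L
Free water deficit = TBW · (Na/140 − 1)
= 40 · (154/140 − 1)
= 40 · 0.1
= 4 L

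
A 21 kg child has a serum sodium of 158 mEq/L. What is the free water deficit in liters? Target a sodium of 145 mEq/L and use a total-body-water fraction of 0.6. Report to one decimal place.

TBW = 0.6 · 21 = 12.6 L
Free water deficit = TBW · (Na/145 − 1)
= 12.6 · (158/145 − 1)
= 12.6 · 0.0897
= 1.13 L

1.1 L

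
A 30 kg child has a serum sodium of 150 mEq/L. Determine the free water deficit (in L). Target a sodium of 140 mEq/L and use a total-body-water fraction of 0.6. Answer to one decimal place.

TBW = 0.6 · 30 = 18 L
Free water deficit = TBW · (Na/140 − 1)
= 18 · (150/140 − 1)
= 18 · 0.0714
= 1.29 L

1.3 L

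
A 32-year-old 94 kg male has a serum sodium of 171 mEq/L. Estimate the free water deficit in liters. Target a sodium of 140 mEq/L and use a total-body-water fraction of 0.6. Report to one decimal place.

TBW = 0.6 · 94 = 56.4 L
Free water deficit = TBW · (Na/140 − 1)
= 56.4 · (171/140 − 1)
= 56.4 · 0.2214
= 12.49 L

12.5 L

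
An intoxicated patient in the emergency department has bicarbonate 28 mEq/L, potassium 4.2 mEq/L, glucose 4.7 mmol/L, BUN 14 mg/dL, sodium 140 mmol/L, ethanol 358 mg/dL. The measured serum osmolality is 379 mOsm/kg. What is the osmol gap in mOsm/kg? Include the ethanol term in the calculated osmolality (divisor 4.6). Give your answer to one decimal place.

11.5 mOsm/kg

Calculated osmolality = 2·Na + glucose + BUN/2.8 + ethanol/4.6
= 2·140 + 4.7 + 14/2.8 + 358/4.6
= 280 + 4.70 + 5 + 77.83
= 367.53 mOsm/kg ≈ 367.5 mOsm/kg
Osmolar gap = measured − calculated = 379 − 367.5 = 11.5 mOsm/kg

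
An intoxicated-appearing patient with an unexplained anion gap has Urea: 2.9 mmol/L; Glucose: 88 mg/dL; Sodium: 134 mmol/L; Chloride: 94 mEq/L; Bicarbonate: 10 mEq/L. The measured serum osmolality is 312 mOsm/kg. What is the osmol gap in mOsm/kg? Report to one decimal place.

Calculated osmolality = 2·Na + glucose/18 + urea
= 2·134 + 88/18 + 2.9
= 268 + 4.89 + 2.90
= 275.79 mOsm/kg ≈ 275.8 mOsm/kg
Osmolar gap = measured − calculated = 312 − 275.8 = 36.2 mOsm/kg

36.2 mOsm/kg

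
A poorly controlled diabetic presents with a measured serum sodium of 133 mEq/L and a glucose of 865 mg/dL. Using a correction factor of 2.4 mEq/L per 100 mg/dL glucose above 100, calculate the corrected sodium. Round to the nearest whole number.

Corrected Na = measured Na + 2.4 · (glucose − 100)/100
= 133 + 2.4 · (865 − 100)/100
= 133 + 18.4
= 151.4 mEq/L

151 mEq/L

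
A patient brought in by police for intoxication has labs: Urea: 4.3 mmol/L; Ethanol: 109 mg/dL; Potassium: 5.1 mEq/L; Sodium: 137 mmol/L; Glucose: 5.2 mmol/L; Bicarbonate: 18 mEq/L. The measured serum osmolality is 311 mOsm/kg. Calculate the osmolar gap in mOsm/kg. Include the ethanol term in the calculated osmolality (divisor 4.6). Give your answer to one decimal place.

Calculated osmolality = 2·Na + glucose + urea + ethanol/4.6
= 2·137 + 5.2 + 4.3 + 109/4.6
= 274 + 5.20 + 4.30 + 23.70
= 307.2 mOsm/kg ≈ 307.2 mOsm/kg
Osmolar gap = measured − calculated = 311 − 307.2 = 3.8 mOsm/kg

3.8 mOsm/kg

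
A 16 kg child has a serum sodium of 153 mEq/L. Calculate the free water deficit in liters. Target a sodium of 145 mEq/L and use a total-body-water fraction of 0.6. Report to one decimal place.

0.5 L

TBW = 0.6 · 16 = 9.6 L
Free water deficit = TBW · (Na/145 − 1)
= 9.6 · (153/145 − 1)
= 9.6 · 0.0552
= 0.53 L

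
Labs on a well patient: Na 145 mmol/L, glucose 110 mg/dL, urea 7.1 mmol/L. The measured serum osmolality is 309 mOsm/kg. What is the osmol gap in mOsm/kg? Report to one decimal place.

Calculated osmolality = 2·Na + glucose/18 + urea
= 2·145 + 110/18 + 7.1
= 290 + 6.11 + 7.10
= 303.21 mOsm/kg ≈ 303.2 mOsm/kg
Osmolar gap = measured − calculated = 309 − 303.2 = 5.8 mOsm/kg

5.8 mOsm/kg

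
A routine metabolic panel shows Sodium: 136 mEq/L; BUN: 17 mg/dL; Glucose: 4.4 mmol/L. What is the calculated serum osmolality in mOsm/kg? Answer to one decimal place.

Calculated osmolality = 2·Na + glucose + BUN/2.8
= 2·136 + 4.4 + 17/2.8
= 272 + 4.40 + 6.07
= 282.47 mOsm/kg

282.5 mOsm/kg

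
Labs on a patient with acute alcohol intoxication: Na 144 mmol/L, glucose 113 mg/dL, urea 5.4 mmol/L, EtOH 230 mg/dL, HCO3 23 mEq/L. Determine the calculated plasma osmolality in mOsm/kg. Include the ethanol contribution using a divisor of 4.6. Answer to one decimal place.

349.7 mOsm/kg

Calculated osmolality = 2·Na + glucose/18 + urea + ethanol/4.6
= 2·144 + 113/18 + 5.4 + 230/4.6
= 288 + 6.28 + 5.40 + 50
= 349.68 mOsm/kg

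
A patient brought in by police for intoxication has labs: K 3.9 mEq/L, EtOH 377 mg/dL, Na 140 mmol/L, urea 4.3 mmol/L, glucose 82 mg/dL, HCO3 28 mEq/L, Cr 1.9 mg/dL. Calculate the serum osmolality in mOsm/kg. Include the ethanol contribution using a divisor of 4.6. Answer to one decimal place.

370.8 mOsm/kg

Calculated osmolality = 2·Na + glucose/18 + urea + ethanol/4.6
= 2·140 + 82/18 + 4.3 + 377/4.6
= 280 + 4.56 + 4.30 + 81.96
= 370.82 mOsm/kg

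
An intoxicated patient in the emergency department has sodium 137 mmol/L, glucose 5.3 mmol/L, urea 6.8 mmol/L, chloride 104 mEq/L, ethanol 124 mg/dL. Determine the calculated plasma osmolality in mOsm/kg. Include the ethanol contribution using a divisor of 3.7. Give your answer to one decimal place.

Calculated osmolality = 2·Na + glucose + urea + ethanol/3.7
= 2·137 + 5.3 + 6.8 + 124/3.7
= 274 + 5.30 + 6.80 + 33.51
= 319.61 mOsm/kg

319.6 mOsm/kg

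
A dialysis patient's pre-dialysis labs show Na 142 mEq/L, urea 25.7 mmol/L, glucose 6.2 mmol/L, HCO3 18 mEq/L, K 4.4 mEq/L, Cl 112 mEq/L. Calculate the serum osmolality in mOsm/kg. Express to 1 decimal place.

Calculated osmolality = 2·Na + glucose + urea
= 2·142 + 6.2 + 25.7
= 284 + 6.20 + 25.70
= 315.9 mOsm/kg

315.9 mOsm/kg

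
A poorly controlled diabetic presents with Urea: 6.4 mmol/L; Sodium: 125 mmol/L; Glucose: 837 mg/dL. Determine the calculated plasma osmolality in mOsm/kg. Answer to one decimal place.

Calculated osmolality = 2·Na + glucose/18 + urea
= 2·125 + 837/18 + 6.4
= 250 + 46.50 + 6.40
= 302.9 mOsm/kg

302.9 mOsm/kg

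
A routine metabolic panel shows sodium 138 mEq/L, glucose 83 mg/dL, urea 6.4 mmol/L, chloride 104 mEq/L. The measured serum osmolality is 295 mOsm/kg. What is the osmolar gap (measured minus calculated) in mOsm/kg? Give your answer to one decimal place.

Calculated osmolality = 2·Na + glucose/18 + urea
= 2·138 + 83/18 + 6.4
= 276 + 4.61 + 6.40
= 287.01 mOsm/kg ≈ 287.0 mOsm/kg
Osmolar gap = measured − calculated = 295 − 287.0 = 8.0 mOsm/kg

8.0 mOsm/kg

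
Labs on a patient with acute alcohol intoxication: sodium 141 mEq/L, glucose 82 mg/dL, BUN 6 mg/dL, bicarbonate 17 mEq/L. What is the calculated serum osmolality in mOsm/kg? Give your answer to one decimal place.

288.7 mOsm/kg

Calculated osmolality = 2·Na + glucose/18 + BUN/2.8
= 2·141 + 82/18 + 6/2.8
= 282 + 4.56 + 2.14
= 288.7 mOsm/kg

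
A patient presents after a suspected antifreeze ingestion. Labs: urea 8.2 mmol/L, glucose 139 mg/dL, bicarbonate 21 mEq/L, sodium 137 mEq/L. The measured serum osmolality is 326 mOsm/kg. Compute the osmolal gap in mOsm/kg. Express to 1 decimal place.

Calculated osmolality = 2·Na + glucose/18 + urea
= 2·137 + 139/18 + 8.2
= 274 + 7.72 + 8.20
= 289.92 mOsm/kg ≈ 289.9 mOsm/kg
Osmolar gap = measured − calculated = 326 − 289.9 = 36.1 mOsm/kg

36.1 mOsm/kg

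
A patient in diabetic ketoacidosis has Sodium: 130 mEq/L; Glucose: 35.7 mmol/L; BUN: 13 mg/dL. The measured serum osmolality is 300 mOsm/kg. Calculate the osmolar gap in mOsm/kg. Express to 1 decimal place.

-0.3 mOsm/kg

Calculated osmolality = 2·Na + glucose + BUN/2.8
= 2·130 + 35.7 + 13/2.8
= 260 + 35.70 + 4.64
= 300.34 mOsm/kg ≈ 300.3 mOsm/kg
Osmolar gap = measured − calculated = 300 − 300.3 = -0.3 mOsm/kg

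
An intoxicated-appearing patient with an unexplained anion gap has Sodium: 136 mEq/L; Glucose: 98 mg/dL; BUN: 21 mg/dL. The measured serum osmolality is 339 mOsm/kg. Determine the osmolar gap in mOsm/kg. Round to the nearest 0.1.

Calculated osmolality = 2·Na + glucose/18 + BUN/2.8
= 2·136 + 98/18 + 21/2.8
= 272 + 5.44 + 7.50
= 284.94 mOsm/kg ≈ 284.9 mOsm/kg
Osmolar gap = measured − calculated = 339 − 284.9 = 54.1 mOsm/kg

54.1 mOsm/kg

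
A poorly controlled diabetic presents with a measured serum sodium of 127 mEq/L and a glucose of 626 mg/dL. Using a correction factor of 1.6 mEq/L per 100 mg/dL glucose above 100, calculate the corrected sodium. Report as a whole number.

135 mEq/L

Corrected Na = measured Na + 1.6 · (glucose − 100)/100
= 127 + 1.6 · (626 − 100)/100
= 127 + 8.4
= 135.4 mEq/L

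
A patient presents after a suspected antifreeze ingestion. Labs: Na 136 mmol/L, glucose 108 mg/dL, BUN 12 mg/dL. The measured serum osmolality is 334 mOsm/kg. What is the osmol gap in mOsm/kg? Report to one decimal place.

51.7 mOsm/kg

Calculated osmolality = 2·Na + glucose/18 + BUN/2.8
= 2·136 + 108/18 + 12/2.8
= 272 + 6 + 4.29
= 282.29 mOsm/kg ≈ 282.3 mOsm/kg
Osmolar gap = measured − calculated = 334 − 282.3 = 51.7 mOsm/kg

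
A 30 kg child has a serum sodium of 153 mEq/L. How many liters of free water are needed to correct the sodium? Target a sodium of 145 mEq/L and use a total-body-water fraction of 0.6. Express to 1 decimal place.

TBW = 0.6 · 30 = 18 L
Free water deficit = TBW · (Na/145 − 1)
= 18 · (153/145 − 1)
= 18 · 0.0552
= 0.99 L

1.0 L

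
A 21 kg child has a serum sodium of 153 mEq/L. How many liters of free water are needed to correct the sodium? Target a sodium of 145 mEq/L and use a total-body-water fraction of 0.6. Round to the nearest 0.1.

TBW = 0.6 · 21 = 12.6 L
Free water deficit = TBW · (Na/145 − 1)
= 12.6 · (153/145 − 1)
= 12.6 · 0.0552
= 0.7 L

0.7 L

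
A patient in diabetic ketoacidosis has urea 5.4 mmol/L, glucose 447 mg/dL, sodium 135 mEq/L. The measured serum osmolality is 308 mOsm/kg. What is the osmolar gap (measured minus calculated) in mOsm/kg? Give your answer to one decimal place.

Calculated osmolality = 2·Na + glucose/18 + urea
= 2·135 + 447/18 + 5.4
= 270 + 24.83 + 5.40
= 300.23 mOsm/kg ≈ 300.2 mOsm/kg
Osmolar gap = measured − calculated = 308 − 300.2 = 7.8 mOsm/kg

7.8 mOsm/kg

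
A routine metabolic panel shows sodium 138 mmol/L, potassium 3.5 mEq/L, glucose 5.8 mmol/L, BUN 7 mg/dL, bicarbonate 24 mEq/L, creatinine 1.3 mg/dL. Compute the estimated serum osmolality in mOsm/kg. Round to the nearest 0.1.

Calculated osmolality = 2·Na + glucose + BUN/2.8
= 2·138 + 5.8 + 7/2.8
= 276 + 5.80 + 2.50
= 284.3 mOsm/kg

284.3 mOsm/kg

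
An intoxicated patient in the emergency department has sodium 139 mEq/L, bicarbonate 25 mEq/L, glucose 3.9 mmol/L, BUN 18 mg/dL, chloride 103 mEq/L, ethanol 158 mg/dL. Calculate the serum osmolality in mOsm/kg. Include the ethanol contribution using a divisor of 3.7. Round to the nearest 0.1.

331.0 mOsm/kg

Calculated osmolality = 2·Na + glucose + BUN/2.8 + ethanol/3.7
= 2·139 + 3.9 + 18/2.8 + 158/3.7
= 278 + 3.90 + 6.43 + 42.70
= 331.03 mOsm/kg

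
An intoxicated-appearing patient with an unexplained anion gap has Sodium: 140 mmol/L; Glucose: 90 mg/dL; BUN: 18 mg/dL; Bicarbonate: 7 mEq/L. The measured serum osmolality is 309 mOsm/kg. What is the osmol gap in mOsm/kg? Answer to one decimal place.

Calculated osmolality = 2·Na + glucose/18 + BUN/2.8
= 2·140 + 90/18 + 18/2.8
= 280 + 5 + 6.43
= 291.43 mOsm/kg ≈ 291.4 mOsm/kg
Osmolar gap = measured − calculated = 309 − 291.4 = 17.6 mOsm/kg

17.6 mOsm/kg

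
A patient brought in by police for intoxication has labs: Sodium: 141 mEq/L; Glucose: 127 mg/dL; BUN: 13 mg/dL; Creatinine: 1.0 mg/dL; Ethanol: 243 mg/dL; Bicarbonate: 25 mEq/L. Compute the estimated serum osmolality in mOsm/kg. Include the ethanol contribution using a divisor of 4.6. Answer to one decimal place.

Calculated osmolality = 2·Na + glucose/18 + BUN/2.8 + ethanol/4.6
= 2·141 + 127/18 + 13/2.8 + 243/4.6
= 282 + 7.06 + 4.64 + 52.83
= 346.53 mOsm/kg

346.5 mOsm/kg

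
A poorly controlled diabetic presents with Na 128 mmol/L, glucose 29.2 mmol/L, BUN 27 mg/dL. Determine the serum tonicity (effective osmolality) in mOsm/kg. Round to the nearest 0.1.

285.2 mOsm/kg

Effective osmolality excludes urea (freely permeant across cell membranes):
2·Na + glucose
= 2·128 + 29.2
= 256 + 29.2
= 285.2 mOsm/kg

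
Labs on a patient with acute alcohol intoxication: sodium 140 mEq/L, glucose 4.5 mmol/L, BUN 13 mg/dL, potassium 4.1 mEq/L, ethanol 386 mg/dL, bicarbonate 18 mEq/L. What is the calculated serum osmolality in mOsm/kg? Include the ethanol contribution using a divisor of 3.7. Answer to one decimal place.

393.5 mOsm/kg

Calculated osmolality = 2·Na + glucose + BUN/2.8 + ethanol/3.7
= 2·140 + 4.5 + 13/2.8 + 386/3.7
= 280 + 4.50 + 4.64 + 104.32
= 393.46 mOsm/kg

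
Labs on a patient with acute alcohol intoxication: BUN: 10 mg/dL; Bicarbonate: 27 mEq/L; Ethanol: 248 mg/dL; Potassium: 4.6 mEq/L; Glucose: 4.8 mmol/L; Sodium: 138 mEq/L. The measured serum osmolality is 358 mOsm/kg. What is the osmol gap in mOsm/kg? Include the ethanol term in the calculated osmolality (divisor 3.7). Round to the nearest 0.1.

Calculated osmolality = 2·Na + glucose + BUN/2.8 + ethanol/3.7
= 2·138 + 4.8 + 10/2.8 + 248/3.7
= 276 + 4.80 + 3.57 + 67.03
= 351.4 mOsm/kg ≈ 351.4 mOsm/kg
Osmolar gap = measured − calculated = 358 − 351.4 = 6.6 mOsm/kg

6.6 mOsm/kg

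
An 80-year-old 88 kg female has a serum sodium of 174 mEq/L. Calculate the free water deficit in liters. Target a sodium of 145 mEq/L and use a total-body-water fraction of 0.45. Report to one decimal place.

7.9 L

TBW = 0.45 · 88 = 39.6 L
Free water deficit = TBW · (Na/145 − 1)
= 39.6 · (174/145 − 1)
= 39.6 · 0.2
= 7.92 L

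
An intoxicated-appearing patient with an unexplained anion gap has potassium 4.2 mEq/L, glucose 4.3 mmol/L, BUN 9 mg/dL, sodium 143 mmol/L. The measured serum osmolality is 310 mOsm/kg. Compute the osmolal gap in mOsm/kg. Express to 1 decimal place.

Calculated osmolality = 2·Na + glucose + BUN/2.8
= 2·143 + 4.3 + 9/2.8
= 286 + 4.30 + 3.21
= 293.51 mOsm/kg ≈ 293.5 mOsm/kg
Osmolar gap = measured − calculated = 310 − 293.5 = 16.5 mOsm/kg

16.5 mOsm/kg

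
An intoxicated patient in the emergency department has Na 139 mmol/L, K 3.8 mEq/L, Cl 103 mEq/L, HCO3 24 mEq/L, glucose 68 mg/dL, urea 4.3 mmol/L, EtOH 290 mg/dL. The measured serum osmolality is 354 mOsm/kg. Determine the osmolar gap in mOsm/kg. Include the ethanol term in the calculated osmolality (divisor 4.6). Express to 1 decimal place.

4.9 mOsm/kg

Calculated osmolality = 2·Na + glucose/18 + urea + ethanol/4.6
= 2·139 + 68/18 + 4.3 + 290/4.6
= 278 + 3.78 + 4.30 + 63.04
= 349.12 mOsm/kg ≈ 349.1 mOsm/kg
Osmolar gap = measured − calculated = 354 − 349.1 = 4.9 mOsm/kg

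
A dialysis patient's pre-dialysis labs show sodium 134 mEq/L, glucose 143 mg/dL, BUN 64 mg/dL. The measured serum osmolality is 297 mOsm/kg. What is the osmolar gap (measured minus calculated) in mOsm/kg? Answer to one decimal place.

-1.8 mOsm/kg

Calculated osmolality = 2·Na + glucose/18 + BUN/2.8
= 2·134 + 143/18 + 64/2.8
= 268 + 7.94 + 22.86
= 298.8 mOsm/kg ≈ 298.8 mOsm/kg
Osmolar gap = measured − calculated = 297 − 298.8 = -1.8 mOsm/kg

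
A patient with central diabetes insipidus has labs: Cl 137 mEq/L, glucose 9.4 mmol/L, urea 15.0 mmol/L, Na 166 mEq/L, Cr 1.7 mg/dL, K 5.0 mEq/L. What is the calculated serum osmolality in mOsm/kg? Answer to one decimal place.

356.4 mOsm/kg

Calculated osmolality = 2·Na + glucose + urea
= 2·166 + 9.4 + 15
= 332 + 9.40 + 15
= 356.4 mOsm/kg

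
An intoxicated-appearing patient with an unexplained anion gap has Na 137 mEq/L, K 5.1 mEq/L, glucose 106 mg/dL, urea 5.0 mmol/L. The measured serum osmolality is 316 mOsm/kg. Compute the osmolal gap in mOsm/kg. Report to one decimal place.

31.1 mOsm/kg

Calculated osmolality = 2·Na + glucose/18 + urea
= 2·137 + 106/18 + 5
= 274 + 5.89 + 5
= 284.89 mOsm/kg ≈ 284.9 mOsm/kg
Osmolar gap = measured − calculated = 316 − 284.9 = 31.1 mOsm/kg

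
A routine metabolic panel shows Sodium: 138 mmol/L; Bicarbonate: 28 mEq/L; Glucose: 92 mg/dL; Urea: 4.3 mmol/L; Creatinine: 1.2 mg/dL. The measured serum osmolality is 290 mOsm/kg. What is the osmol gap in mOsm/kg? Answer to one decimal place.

4.6 mOsm/kg

Calculated osmolality = 2·Na + glucose/18 + urea
= 2·138 + 92/18 + 4.3
= 276 + 5.11 + 4.30
= 285.41 mOsm/kg ≈ 285.4 mOsm/kg
Osmolar gap = measured − calculated = 290 − 285.4 = 4.6 mOsm/kg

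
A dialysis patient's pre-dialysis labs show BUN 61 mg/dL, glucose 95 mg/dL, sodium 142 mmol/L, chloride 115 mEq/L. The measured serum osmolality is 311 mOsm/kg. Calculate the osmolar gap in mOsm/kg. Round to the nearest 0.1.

-0.1 mOsm/kg

Calculated osmolality = 2·Na + glucose/18 + BUN/2.8
= 2·142 + 95/18 + 61/2.8
= 284 + 5.28 + 21.79
= 311.07 mOsm/kg ≈ 311.1 mOsm/kg
Osmolar gap = measured − calculated = 311 − 311.1 = -0.1 mOsm/kg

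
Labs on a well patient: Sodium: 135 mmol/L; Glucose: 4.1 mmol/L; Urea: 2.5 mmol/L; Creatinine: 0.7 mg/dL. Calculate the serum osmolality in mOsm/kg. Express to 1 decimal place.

276.6 mOsm/kg

Calculated osmolality = 2·Na + glucose + urea
= 2·135 + 4.1 + 2.5
= 270 + 4.10 + 2.50
= 276.6 mOsm/kg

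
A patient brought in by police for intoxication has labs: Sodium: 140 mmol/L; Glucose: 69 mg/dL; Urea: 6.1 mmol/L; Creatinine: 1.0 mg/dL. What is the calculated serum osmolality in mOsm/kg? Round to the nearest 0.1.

289.9 mOsm/kg

Calculated osmolality = 2·Na + glucose/18 + urea
= 2·140 + 69/18 + 6.1
= 280 + 3.83 + 6.10
= 289.93 mOsm/kg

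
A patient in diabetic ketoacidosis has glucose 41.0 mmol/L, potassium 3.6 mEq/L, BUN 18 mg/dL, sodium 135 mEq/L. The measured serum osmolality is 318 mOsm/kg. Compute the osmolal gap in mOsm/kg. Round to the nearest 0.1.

0.6 mOsm/kg

Calculated osmolality = 2·Na + glucose + BUN/2.8
= 2·135 + 41 + 18/2.8
= 270 + 41 + 6.43
= 317.43 mOsm/kg ≈ 317.4 mOsm/kg
Osmolar gap = measured − calculated = 318 − 317.4 = 0.6 mOsm/kg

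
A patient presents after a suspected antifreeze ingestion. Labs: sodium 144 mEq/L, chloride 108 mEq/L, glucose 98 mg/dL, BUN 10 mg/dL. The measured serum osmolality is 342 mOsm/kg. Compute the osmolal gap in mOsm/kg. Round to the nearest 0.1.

45.0 mOsm/kg

Calculated osmolality = 2·Na + glucose/18 + BUN/2.8
= 2·144 + 98/18 + 10/2.8
= 288 + 5.44 + 3.57
= 297.01 mOsm/kg ≈ 297.0 mOsm/kg
Osmolar gap = measured − calculated = 342 − 297.0 = 45.0 mOsm/kg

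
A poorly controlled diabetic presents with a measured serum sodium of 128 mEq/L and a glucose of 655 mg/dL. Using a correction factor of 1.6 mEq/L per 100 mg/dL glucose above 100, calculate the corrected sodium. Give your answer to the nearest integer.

Corrected Na = measured Na + 1.6 · (glucose − 100)/100
= 128 + 1.6 · (655 − 100)/100
= 128 + 8.9
= 136.9 mEq/L

137 mEq/L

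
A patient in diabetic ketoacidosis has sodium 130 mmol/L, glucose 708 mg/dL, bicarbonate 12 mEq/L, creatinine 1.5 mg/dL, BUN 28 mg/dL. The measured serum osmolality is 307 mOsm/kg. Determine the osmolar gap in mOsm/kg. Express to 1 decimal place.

Calculated osmolality = 2·Na + glucose/18 + BUN/2.8
= 2·130 + 708/18 + 28/2.8
= 260 + 39.33 + 10
= 309.33 mOsm/kg ≈ 309.3 mOsm/kg
Osmolar gap = measured − calculated = 307 − 309.3 = -2.3 mOsm/kg

-2.3 mOsm/kg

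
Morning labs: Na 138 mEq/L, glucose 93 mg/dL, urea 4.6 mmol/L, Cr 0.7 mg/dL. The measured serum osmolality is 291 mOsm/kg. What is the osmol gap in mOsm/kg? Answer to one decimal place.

Calculated osmolality = 2·Na + glucose/18 + urea
= 2·138 + 93/18 + 4.6
= 276 + 5.17 + 4.60
= 285.77 mOsm/kg ≈ 285.8 mOsm/kg
Osmolar gap = measured − calculated = 291 − 285.8 = 5.2 mOsm/kg

5.2 mOsm/kg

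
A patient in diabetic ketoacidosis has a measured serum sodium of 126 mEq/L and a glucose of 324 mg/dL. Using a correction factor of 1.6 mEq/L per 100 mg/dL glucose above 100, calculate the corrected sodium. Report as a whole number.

Corrected Na = measured Na + 1.6 · (glucose − 100)/100
= 126 + 1.6 · (324 − 100)/100
= 126 + 3.6
= 129.6 mEq/L

130 mEq/L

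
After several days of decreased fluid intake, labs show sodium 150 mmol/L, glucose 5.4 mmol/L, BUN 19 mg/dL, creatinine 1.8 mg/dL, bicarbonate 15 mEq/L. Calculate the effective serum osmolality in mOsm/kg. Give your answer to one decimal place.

305.4 mOsm/kg

Effective osmolality excludes urea (freely permeant across cell membranes):
2·Na + glucose
= 2·150 + 5.4
= 300 + 5.4
= 305.4 mOsm/kg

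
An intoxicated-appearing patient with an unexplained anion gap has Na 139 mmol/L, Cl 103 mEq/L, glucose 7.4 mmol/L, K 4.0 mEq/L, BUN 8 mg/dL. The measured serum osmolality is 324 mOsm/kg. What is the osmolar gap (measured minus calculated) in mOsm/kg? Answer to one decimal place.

35.7 mOsm/kg

Calculated osmolality = 2·Na + glucose + BUN/2.8
= 2·139 + 7.4 + 8/2.8
= 278 + 7.40 + 2.86
= 288.26 mOsm/kg ≈ 288.3 mOsm/kg
Osmolar gap = measured − calculated = 324 − 288.3 = 35.7 mOsm/kg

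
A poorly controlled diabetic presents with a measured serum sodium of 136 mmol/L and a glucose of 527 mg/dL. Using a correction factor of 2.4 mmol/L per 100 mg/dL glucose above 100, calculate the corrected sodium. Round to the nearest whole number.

Corrected Na = measured Na + 2.4 · (glucose − 100)/100
= 136 + 2.4 · (527 − 100)/100
= 136 + 10.2
= 146.2 mmol/L

146 mmol/L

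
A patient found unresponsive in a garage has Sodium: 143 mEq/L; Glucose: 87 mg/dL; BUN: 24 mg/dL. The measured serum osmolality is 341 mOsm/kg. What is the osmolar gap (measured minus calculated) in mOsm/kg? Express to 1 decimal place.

41.6 mOsm/kg

Calculated osmolality = 2·Na + glucose/18 + BUN/2.8
= 2·143 + 87/18 + 24/2.8
= 286 + 4.83 + 8.57
= 299.4 mOsm/kg ≈ 299.4 mOsm/kg
Osmolar gap = measured − calculated = 341 − 299.4 = 41.6 mOsm/kg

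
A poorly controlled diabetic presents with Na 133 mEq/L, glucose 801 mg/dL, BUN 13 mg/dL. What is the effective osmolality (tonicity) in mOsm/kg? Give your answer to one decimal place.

310.5 mOsm/kg

Effective osmolality excludes urea (freely permeant across cell membranes):
2·Na + glucose/18
= 2·133 + 801/18
= 266 + 44.5
= 310.5 mOsm/kg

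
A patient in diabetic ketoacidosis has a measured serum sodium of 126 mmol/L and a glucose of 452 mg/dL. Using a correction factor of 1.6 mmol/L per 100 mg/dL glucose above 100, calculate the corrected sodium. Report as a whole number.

Corrected Na = measured Na + 1.6 · (glucose − 100)/100
= 126 + 1.6 · (452 − 100)/100
= 126 + 5.6
= 131.6 mmol/L

132 mmol/L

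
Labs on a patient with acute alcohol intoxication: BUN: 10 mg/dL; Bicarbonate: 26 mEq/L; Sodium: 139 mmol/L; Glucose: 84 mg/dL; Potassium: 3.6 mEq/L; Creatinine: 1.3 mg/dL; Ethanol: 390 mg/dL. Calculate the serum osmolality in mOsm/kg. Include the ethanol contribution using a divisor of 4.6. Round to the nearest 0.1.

371.0 mOsm/kg

Calculated osmolality = 2·Na + glucose/18 + BUN/2.8 + ethanol/4.6
= 2·139 + 84/18 + 10/2.8 + 390/4.6
= 278 + 4.67 + 3.57 + 84.78
= 371.02 mOsm/kg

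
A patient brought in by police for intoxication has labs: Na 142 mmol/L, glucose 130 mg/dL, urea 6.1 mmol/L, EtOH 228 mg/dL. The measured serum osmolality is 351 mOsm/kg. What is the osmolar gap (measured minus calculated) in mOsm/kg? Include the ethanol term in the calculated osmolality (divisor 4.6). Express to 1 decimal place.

Calculated osmolality = 2·Na + glucose/18 + urea + ethanol/4.6
= 2·142 + 130/18 + 6.1 + 228/4.6
= 284 + 7.22 + 6.10 + 49.57
= 346.89 mOsm/kg ≈ 346.9 mOsm/kg
Osmolar gap = measured − calculated = 351 − 346.9 = 4.1 mOsm/kg

4.1 mOsm/kg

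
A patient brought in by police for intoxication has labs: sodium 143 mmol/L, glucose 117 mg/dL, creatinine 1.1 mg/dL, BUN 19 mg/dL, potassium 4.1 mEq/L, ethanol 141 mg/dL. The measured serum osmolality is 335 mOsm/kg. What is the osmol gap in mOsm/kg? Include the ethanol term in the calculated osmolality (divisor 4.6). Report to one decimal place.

5.1 mOsm/kg

Calculated osmolality = 2·Na + glucose/18 + BUN/2.8 + ethanol/4.6
= 2·143 + 117/18 + 19/2.8 + 141/4.6
= 286 + 6.50 + 6.79 + 30.65
= 329.94 mOsm/kg ≈ 329.9 mOsm/kg
Osmolar gap = measured − calculated = 335 − 329.9 = 5.1 mOsm/kg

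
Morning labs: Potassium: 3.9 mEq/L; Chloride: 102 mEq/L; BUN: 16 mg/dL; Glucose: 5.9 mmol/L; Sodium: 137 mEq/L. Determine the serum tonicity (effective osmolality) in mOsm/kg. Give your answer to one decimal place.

279.9 mOsm/kg

Effective osmolality excludes urea (freely permeant across cell membranes):
2·Na + glucose
= 2·137 + 5.9
= 274 + 5.9
= 279.9 mOsm/kg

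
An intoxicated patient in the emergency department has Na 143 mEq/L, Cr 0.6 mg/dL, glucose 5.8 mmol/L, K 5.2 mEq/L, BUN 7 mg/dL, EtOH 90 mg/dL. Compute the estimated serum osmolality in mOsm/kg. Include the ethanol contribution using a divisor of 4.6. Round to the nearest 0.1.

313.9 mOsm/kg

Calculated osmolality = 2·Na + glucose + BUN/2.8 + ethanol/4.6
= 2·143 + 5.8 + 7/2.8 + 90/4.6
= 286 + 5.80 + 2.50 + 19.57
= 313.87 mOsm/kg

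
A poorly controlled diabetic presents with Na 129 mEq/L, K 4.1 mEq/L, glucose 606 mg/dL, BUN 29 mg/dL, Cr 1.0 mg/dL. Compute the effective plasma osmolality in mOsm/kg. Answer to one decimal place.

291.7 mOsm/kg

Effective osmolality excludes urea (freely permeant across cell membranes):
2·Na + glucose/18
= 2·129 + 606/18
= 258 + 33.67
= 291.67 mOsm/kg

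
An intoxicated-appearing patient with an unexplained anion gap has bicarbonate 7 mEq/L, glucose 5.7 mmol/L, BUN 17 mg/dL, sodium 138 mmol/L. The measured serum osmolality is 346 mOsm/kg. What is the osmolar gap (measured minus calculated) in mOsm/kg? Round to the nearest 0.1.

58.2 mOsm/kg

Calculated osmolality = 2·Na + glucose + BUN/2.8
= 2·138 + 5.7 + 17/2.8
= 276 + 5.70 + 6.07
= 287.77 mOsm/kg ≈ 287.8 mOsm/kg
Osmolar gap = measured − calculated = 346 − 287.8 = 58.2 mOsm/kg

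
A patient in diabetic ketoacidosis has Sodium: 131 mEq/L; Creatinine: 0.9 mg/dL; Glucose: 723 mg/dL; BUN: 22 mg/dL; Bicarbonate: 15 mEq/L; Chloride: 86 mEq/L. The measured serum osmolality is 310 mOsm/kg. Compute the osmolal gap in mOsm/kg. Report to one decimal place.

0.0 mOsm/kg

Calculated osmolality = 2·Na + glucose/18 + BUN/2.8
= 2·131 + 723/18 + 22/2.8
= 262 + 40.17 + 7.86
= 310.03 mOsm/kg ≈ 310.0 mOsm/kg
Osmolar gap = measured − calculated = 310 − 310.0 = 0.0 mOsm/kg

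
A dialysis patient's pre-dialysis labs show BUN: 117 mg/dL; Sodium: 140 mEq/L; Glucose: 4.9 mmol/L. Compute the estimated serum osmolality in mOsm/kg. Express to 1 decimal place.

326.7 mOsm/kg

Calculated osmolality = 2·Na + glucose + BUN/2.8
= 2·140 + 4.9 + 117/2.8
= 280 + 4.90 + 41.79
= 326.69 mOsm/kg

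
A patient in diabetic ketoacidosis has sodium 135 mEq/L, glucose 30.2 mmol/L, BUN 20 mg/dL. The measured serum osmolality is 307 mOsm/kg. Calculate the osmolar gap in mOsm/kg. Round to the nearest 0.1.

Calculated osmolality = 2·Na + glucose + BUN/2.8
= 2·135 + 30.2 + 20/2.8
= 270 + 30.20 + 7.14
= 307.34 mOsm/kg ≈ 307.3 mOsm/kg
Osmolar gap = measured − calculated = 307 − 307.3 = -0.3 mOsm/kg

-0.3 mOsm/kg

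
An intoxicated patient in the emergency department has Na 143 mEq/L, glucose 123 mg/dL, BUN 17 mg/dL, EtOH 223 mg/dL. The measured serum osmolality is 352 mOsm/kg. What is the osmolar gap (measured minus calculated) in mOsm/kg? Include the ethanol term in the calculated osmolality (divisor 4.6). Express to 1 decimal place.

4.6 mOsm/kg

Calculated osmolality = 2·Na + glucose/18 + BUN/2.8 + ethanol/4.6
= 2·143 + 123/18 + 17/2.8 + 223/4.6
= 286 + 6.83 + 6.07 + 48.48
= 347.38 mOsm/kg ≈ 347.4 mOsm/kg
Osmolar gap = measured − calculated = 352 − 347.4 = 4.6 mOsm/kg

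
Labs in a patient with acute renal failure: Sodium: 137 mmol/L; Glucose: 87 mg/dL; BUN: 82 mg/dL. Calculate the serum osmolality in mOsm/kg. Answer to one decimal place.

308.1 mOsm/kg

Calculated osmolality = 2·Na + glucose/18 + BUN/2.8
= 2·137 + 87/18 + 82/2.8
= 274 + 4.83 + 29.29
= 308.12 mOsm/kg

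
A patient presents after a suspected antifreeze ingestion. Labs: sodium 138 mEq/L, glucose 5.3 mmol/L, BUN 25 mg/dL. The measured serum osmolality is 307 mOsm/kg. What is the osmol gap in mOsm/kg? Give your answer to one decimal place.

Calculated osmolality = 2·Na + glucose + BUN/2.8
= 2·138 + 5.3 + 25/2.8
= 276 + 5.30 + 8.93
= 290.23 mOsm/kg ≈ 290.2 mOsm/kg
Osmolar gap = measured − calculated = 307 − 290.2 = 16.8 mOsm/kg

16.8 mOsm/kg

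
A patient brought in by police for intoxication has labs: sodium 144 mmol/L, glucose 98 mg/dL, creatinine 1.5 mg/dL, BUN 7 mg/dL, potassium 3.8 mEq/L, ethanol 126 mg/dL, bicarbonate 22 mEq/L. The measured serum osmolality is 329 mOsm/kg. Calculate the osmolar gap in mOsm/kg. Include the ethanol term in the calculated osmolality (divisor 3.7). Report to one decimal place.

Calculated osmolality = 2·Na + glucose/18 + BUN/2.8 + ethanol/3.7
= 2·144 + 98/18 + 7/2.8 + 126/3.7
= 288 + 5.44 + 2.50 + 34.05
= 329.99 mOsm/kg ≈ 330.0 mOsm/kg
Osmolar gap = measured − calculated = 329 − 330.0 = -1.0 mOsm/kg

-1.0 mOsm/kg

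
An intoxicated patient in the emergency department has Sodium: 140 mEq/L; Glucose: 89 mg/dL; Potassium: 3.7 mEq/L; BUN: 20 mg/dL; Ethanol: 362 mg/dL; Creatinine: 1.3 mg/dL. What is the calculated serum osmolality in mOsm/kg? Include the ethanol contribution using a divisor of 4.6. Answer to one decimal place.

370.8 mOsm/kg

Calculated osmolality = 2·Na + glucose/18 + BUN/2.8 + ethanol/4.6
= 2·140 + 89/18 + 20/2.8 + 362/4.6
= 280 + 4.94 + 7.14 + 78.70
= 370.78 mOsm/kg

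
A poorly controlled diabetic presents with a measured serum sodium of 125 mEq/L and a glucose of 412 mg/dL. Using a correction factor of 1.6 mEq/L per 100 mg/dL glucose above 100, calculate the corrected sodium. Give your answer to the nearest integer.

Corrected Na = measured Na + 1.6 · (glucose − 100)/100
= 125 + 1.6 · (412 − 100)/100
= 125 + 5
= 130 mEq/L

130 mEq/L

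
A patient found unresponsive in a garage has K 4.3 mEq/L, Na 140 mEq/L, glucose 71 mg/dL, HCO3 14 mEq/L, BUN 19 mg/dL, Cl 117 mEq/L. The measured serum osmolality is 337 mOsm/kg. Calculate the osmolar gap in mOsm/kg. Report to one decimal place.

46.3 mOsm/kg

Calculated osmolality = 2·Na + glucose/18 + BUN/2.8
= 2·140 + 71/18 + 19/2.8
= 280 + 3.94 + 6.79
= 290.73 mOsm/kg ≈ 290.7 mOsm/kg
Osmolar gap = measured − calculated = 337 − 290.7 = 46.3 mOsm/kg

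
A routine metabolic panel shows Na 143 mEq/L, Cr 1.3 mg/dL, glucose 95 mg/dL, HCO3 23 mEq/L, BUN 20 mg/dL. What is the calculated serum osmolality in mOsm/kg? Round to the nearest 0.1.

Calculated osmolality = 2·Na + glucose/18 + BUN/2.8
= 2·143 + 95/18 + 20/2.8
= 286 + 5.28 + 7.14
= 298.42 mOsm/kg

298.4 mOsm/kg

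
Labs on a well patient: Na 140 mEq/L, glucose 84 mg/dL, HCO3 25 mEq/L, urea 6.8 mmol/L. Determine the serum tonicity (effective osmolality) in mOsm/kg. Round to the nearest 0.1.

Effective osmolality excludes urea (freely permeant across cell membranes):
2·Na + glucose/18
= 2·140 + 84/18
= 280 + 4.67
= 284.67 mOsm/kg

284.7 mOsm/kg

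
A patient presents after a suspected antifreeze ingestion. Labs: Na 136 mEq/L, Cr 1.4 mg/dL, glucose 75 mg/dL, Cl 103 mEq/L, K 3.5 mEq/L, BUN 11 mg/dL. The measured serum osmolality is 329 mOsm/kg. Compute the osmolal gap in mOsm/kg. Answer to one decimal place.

Calculated osmolality = 2·Na + glucose/18 + BUN/2.8
= 2·136 + 75/18 + 11/2.8
= 272 + 4.17 + 3.93
= 280.1 mOsm/kg ≈ 280.1 mOsm/kg
Osmolar gap = measured − calculated = 329 − 280.1 = 48.9 mOsm/kg

48.9 mOsm/kg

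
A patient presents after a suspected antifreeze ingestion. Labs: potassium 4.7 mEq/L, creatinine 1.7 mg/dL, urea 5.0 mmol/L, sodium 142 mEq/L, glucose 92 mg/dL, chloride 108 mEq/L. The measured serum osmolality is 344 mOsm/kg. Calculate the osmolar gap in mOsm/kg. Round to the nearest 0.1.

49.9 mOsm/kg

Calculated osmolality = 2·Na + glucose/18 + urea
= 2·142 + 92/18 + 5
= 284 + 5.11 + 5
= 294.11 mOsm/kg ≈ 294.1 mOsm/kg
Osmolar gap = measured − calculated = 344 − 294.1 = 49.9 mOsm/kg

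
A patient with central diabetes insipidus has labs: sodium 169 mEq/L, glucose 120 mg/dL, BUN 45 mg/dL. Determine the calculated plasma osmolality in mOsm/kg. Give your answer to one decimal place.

360.7 mOsm/kg

Calculated osmolality = 2·Na + glucose/18 + BUN/2.8
= 2·169 + 120/18 + 45/2.8
= 338 + 6.67 + 16.07
= 360.74 mOsm/kg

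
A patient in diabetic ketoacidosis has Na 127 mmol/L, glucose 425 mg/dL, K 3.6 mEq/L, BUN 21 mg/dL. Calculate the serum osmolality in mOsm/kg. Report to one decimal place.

285.1 mOsm/kg

Calculated osmolality = 2·Na + glucose/18 + BUN/2.8
= 2·127 + 425/18 + 21/2.8
= 254 + 23.61 + 7.50
= 285.11 mOsm/kg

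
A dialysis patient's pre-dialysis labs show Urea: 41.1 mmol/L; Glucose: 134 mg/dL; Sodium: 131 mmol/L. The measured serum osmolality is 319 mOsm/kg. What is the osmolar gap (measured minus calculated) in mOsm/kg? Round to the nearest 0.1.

Calculated osmolality = 2·Na + glucose/18 + urea
= 2·131 + 134/18 + 41.1
= 262 + 7.44 + 41.10
= 310.54 mOsm/kg ≈ 310.5 mOsm/kg
Osmolar gap = measured − calculated = 319 − 310.5 = 8.5 mOsm/kg

8.5 mOsm/kg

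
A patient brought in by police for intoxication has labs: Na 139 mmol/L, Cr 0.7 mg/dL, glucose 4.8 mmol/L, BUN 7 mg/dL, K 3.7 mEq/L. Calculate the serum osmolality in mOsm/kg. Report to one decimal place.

Calculated osmolality = 2·Na + glucose + BUN/2.8
= 2·139 + 4.8 + 7/2.8
= 278 + 4.80 + 2.50
= 285.3 mOsm/kg

285.3 mOsm/kg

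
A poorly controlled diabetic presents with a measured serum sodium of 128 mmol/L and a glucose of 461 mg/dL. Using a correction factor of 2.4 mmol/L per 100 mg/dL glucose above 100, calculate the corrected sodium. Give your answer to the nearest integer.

Corrected Na = measured Na + 2.4 · (glucose − 100)/100
= 128 + 2.4 · (461 − 100)/100
= 128 + 8.7
= 136.7 mmol/L

137 mmol/L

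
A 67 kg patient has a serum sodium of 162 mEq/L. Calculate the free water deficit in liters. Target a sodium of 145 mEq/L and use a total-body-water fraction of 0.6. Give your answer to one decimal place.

4.7 L

TBW = 0.6 · 67 = 40.2 L
Free water deficit = TBW · (Na/145 − 1)
= 40.2 · (162/145 − 1)
= 40.2 · 0.1172
= 4.71 L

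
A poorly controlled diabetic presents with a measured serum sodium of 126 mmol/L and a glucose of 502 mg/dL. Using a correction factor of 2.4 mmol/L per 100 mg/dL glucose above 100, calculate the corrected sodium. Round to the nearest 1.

Corrected Na = measured Na + 2.4 · (glucose − 100)/100
= 126 + 2.4 · (502 − 100)/100
= 126 + 9.6
= 135.6 mmol/L

136 mmol/L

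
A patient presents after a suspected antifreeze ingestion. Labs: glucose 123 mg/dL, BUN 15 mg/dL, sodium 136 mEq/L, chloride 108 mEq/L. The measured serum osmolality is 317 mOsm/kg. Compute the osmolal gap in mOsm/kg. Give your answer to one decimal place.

Calculated osmolality = 2·Na + glucose/18 + BUN/2.8
= 2·136 + 123/18 + 15/2.8
= 272 + 6.83 + 5.36
= 284.19 mOsm/kg ≈ 284.2 mOsm/kg
Osmolar gap = measured − calculated = 317 − 284.2 = 32.8 mOsm/kg

32.8 mOsm/kg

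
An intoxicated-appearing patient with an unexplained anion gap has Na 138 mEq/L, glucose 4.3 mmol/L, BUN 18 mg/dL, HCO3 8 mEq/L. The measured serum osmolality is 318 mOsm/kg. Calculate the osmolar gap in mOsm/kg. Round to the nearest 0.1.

Calculated osmolality = 2·Na + glucose + BUN/2.8
= 2·138 + 4.3 + 18/2.8
= 276 + 4.30 + 6.43
= 286.73 mOsm/kg ≈ 286.7 mOsm/kg
Osmolar gap = measured − calculated = 318 − 286.7 = 31.3 mOsm/kg

31.3 mOsm/kg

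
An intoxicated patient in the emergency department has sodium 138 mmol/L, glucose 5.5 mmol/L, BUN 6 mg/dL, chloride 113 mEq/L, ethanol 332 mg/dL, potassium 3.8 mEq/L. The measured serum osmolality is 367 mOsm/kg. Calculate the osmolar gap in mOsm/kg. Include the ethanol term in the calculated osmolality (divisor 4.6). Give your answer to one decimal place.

Calculated osmolality = 2·Na + glucose + BUN/2.8 + ethanol/4.6
= 2·138 + 5.5 + 6/2.8 + 332/4.6
= 276 + 5.50 + 2.14 + 72.17
= 355.81 mOsm/kg ≈ 355.8 mOsm/kg
Osmolar gap = measured − calculated = 367 − 355.8 = 11.2 mOsm/kg

11.2 mOsm/kg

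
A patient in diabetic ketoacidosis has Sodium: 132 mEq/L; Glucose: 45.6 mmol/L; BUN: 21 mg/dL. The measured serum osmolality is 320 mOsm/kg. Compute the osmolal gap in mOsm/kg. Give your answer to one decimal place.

2.9 mOsm/kg

Calculated osmolality = 2·Na + glucose + BUN/2.8
= 2·132 + 45.6 + 21/2.8
= 264 + 45.60 + 7.50
= 317.1 mOsm/kg ≈ 317.1 mOsm/kg
Osmolar gap = measured − calculated = 320 − 317.1 = 2.9 mOsm/kg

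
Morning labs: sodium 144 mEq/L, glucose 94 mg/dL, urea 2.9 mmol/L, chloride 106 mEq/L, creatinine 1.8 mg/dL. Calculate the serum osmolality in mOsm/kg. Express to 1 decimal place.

Calculated osmolality = 2·Na + glucose/18 + urea
= 2·144 + 94/18 + 2.9
= 288 + 5.22 + 2.90
= 296.12 mOsm/kg

296.1 mOsm/kg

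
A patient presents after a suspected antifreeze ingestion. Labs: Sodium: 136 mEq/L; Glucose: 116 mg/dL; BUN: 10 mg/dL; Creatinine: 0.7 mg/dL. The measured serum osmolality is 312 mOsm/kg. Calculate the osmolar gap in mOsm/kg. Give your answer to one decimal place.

30.0 mOsm/kg

Calculated osmolality = 2·Na + glucose/18 + BUN/2.8
= 2·136 + 116/18 + 10/2.8
= 272 + 6.44 + 3.57
= 282.01 mOsm/kg ≈ 282.0 mOsm/kg
Osmolar gap = measured − calculated = 312 − 282.0 = 30.0 mOsm/kg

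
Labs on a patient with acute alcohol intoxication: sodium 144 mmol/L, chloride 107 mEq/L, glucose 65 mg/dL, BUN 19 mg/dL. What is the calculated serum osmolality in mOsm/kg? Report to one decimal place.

298.4 mOsm/kg

Calculated osmolality = 2·Na + glucose/18 + BUN/2.8
= 2·144 + 65/18 + 19/2.8
= 288 + 3.61 + 6.79
= 298.4 mOsm/kg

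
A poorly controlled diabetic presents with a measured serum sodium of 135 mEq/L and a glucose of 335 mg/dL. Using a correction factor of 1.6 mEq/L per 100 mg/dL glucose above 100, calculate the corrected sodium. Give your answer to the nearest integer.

Corrected Na = measured Na + 1.6 · (glucose − 100)/100
= 135 + 1.6 · (335 − 100)/100
= 135 + 3.8
= 138.8 mEq/L

139 mEq/L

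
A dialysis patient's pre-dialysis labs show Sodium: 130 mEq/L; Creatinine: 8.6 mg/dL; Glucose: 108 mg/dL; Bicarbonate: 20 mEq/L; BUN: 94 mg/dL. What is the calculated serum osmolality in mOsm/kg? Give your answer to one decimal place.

299.6 mOsm/kg

Calculated osmolality = 2·Na + glucose/18 + BUN/2.8
= 2·130 + 108/18 + 94/2.8
= 260 + 6 + 33.57
= 299.57 mOsm/kg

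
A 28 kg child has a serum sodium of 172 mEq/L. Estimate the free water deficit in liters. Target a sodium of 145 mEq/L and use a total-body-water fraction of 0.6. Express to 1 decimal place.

3.1 L

TBW = 0.6 · 28 = 16.8 L
Free water deficit = TBW · (Na/145 − 1)
= 16.8 · (172/145 − 1)
= 16.8 · 0.1862
= 3.13 L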